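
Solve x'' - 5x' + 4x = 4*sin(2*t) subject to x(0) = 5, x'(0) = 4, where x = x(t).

Characteristic equation r² - 5r + 4 = 0 factors as (r - 4)(r - 1) = 0, so r = 4, 1.
Hence x_h = C1*exp(4*t) + C2*exp(t).
Try x_p = A*cos(2*t) + B*sin(2*t). Substituting and equating the coefficients of cos(2t) and sin(2t) gives A = 2/5, B = 0, so x_p = 2*cos(2*t)/5.
General solution: x = 2*cos(2*t)/5 + C1*exp(4*t) + C2*exp(t).
Apply the initial conditions: x(0) = 2/5 + C1 + C2 = 5 and x'(0) = C2 + 4*C1 = 4. Solving gives C1 = -1/5, C2 = 24/5.

x = -exp(4*t)/5 + 2*cos(2*t)/5 + 24*exp(t)/5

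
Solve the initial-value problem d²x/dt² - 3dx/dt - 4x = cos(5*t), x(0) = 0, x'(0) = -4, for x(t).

x = -32*exp(4*t)/41 - 29*cos(5*t)/1066 - 15*sin(5*t)/1066 + 21*exp(-t)/26

Characteristic equation r² - 3r - 4 = 0 factors as (r + 1)(r - 4) = 0, so r = -1, 4.
Hence x_h = C1*exp(-t) + C2*exp(4*t).
Try x_p = A*cos(5*t) + B*sin(5*t). Substituting and equating the coefficients of cos(5t) and sin(5t) gives A = -29/1066, B = -15/1066, so x_p = -29*cos(5*t)/1066 - 15*sin(5*t)/1066.
General solution: x = -29*cos(5*t)/1066 - 15*sin(5*t)/1066 + C1*exp(-t) + C2*exp(4*t).
Apply the initial conditions: x(0) = -29/1066 + C1 + C2 = 0 and x'(0) = -75/1066 - C1 + 4*C2 = -4. Solving gives C1 = 21/26, C2 = -32/41.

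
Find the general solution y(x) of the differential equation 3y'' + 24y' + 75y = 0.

Divide through by 3: y'' + 8y' + 25y = 0.
Characteristic equation r² + 8r + 25 = 0 has discriminant (8)² - 4·(25) = -36 < 0, so r = -4 ± 3i.
Hence y_h = C1*cos(3*x)*exp(-4*x) + C2*exp(-4*x)*sin(3*x).

y = C1*cos(3*x)*exp(-4*x) + C2*exp(-4*x)*sin(3*x)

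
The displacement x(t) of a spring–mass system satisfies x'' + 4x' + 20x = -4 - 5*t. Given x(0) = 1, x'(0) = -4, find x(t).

Characteristic equation r² + 4r + 20 = 0 has discriminant (4)² - 4·(20) = -64 < 0, so r = -2 ± 4i.
Hence x_h = C1*cos(4*t)*exp(-2*t) + C2*exp(-2*t)*sin(4*t).
For the particular solution try x_p = A0 + A1*t. Substituting and matching coefficients of each power of t gives A0 = -3/20, A1 = -1/4, so x_p = -3/20 - t/4.
General solution: x = -3/20 - t/4 + C1*cos(4*t)*exp(-2*t) + C2*exp(-2*t)*sin(4*t).
Apply the initial conditions: x(0) = -3/20 + C1 = 1 and x'(0) = -1/4 - 2*C1 + 4*C2 = -4. Solving gives C1 = 23/20, C2 = -29/80.

x = -3/20 - t/4 - 29*exp(-2*t)*sin(4*t)/80 + 23*cos(4*t)*exp(-2*t)/20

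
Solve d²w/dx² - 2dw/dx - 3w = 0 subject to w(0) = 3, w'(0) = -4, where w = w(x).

Characteristic equation r² - 2r - 3 = 0 factors as (r - 3)(r + 1) = 0, so r = 3, -1.
Hence w_h = C1*exp(3*x) + C2*exp(-x).
Apply the initial conditions: w(0) = C1 + C2 = 3 and w'(0) = -C2 + 3*C1 = -4. Solving gives C1 = -1/4, C2 = 13/4.

w = -exp(3*x)/4 + 13*exp(-x)/4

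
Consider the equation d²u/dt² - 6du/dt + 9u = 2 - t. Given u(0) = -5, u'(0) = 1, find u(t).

u = 4/27 - 139*exp(3*t)/27 - t/9 + 149*t*exp(3*t)/9

Characteristic equation r² - 6r + 9 = 0 has discriminant (-6)² - 4·(9) = 0, so r = 3 is a repeated root.
Hence u_h = (C1 + C2*t)*exp(3*t).
For the particular solution try u_p = A0 + A1*t. Substituting and matching coefficients of each power of t gives A0 = 4/27, A1 = -1/9, so u_p = 4/27 - t/9.
General solution: u = 4/27 - t/9 + C1*exp(3*t) + C2*t*exp(3*t).
Apply the initial conditions: u(0) = 4/27 + C1 = -5 and u'(0) = -1/9 + C2 + 3*C1 = 1. Solving gives C1 = -139/27, C2 = 149/9.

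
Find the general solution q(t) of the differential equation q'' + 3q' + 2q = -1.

Characteristic equation r² + 3r + 2 = 0 factors as (r + 2)(r + 1) = 0, so r = -2, -1.
Hence q_h = C1*exp(-2*t) + C2*exp(-t).
For the particular solution try q_p = A0. Substituting and matching coefficients of each power of t gives A0 = -1/2, so q_p = -1/2.

q = -1/2 + C1*exp(-2*t) + C2*exp(-t)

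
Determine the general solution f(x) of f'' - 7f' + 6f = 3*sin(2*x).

Characteristic equation r² - 7r + 6 = 0 factors as (r - 1)(r - 6) = 0, so r = 1, 6.
Hence f_h = C1*exp(x) + C2*exp(6*x).
Try f_p = A*cos(2*x) + B*sin(2*x). Substituting and equating the coefficients of cos(2x) and sin(2x) gives A = 21/100, B = 3/100, so f_p = 3*sin(2*x)/100 + 21*cos(2*x)/100.

f = 3*sin(2*x)/100 + 21*cos(2*x)/100 + C1*exp(x) + C2*exp(6*x)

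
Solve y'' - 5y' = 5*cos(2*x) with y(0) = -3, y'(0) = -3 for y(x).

Characteristic equation r² - 5r = 0 factors as (r - 5)r = 0, so r = 5, 0.
Hence y_h = C1*exp(5*x) + C2.
Try y_p = A*cos(2*x) + B*sin(2*x). Substituting and equating the coefficients of cos(2x) and sin(2x) gives A = -5/29, B = -25/58, so y_p = -25*sin(2*x)/58 - 5*cos(2*x)/29.
General solution: y = C2 - 25*sin(2*x)/58 - 5*cos(2*x)/29 + C1*exp(5*x).
Apply the initial conditions: y(0) = -5/29 + C1 + C2 = -3 and y'(0) = -25/29 + 5*C1 = -3. Solving gives C1 = -62/145, C2 = -12/5.

y = -12/5 - 62*exp(5*x)/145 - 25*sin(2*x)/58 - 5*cos(2*x)/29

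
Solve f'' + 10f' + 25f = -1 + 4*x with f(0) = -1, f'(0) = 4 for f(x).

f = -13/125 - 112*exp(-5*x)/125 + 4*x/25 - 16*x*exp(-5*x)/25

Characteristic equation r² + 10r + 25 = 0 has discriminant (10)² - 4·(25) = 0, so r = -5 is a repeated root.
Hence f_h = (C1 + C2*x)*exp(-5*x).
For the particular solution try f_p = A0 + A1*x. Substituting and matching coefficients of each power of x gives A0 = -13/125, A1 = 4/25, so f_p = -13/125 + 4*x/25.
General solution: f = -13/125 + 4*x/25 + C1*exp(-5*x) + C2*x*exp(-5*x).
Apply the initial conditions: f(0) = -13/125 + C1 = -1 and f'(0) = 4/25 + C2 - 5*C1 = 4. Solving gives C1 = -112/125, C2 = -16/25.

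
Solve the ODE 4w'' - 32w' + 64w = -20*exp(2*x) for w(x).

w = -5*exp(2*x)/4 + C1*exp(4*x) + C2*x*exp(4*x)

Divide through by 4: w'' - 8w' + 16w = -5*exp(2*x).
Characteristic equation r² - 8r + 16 = 0 has discriminant (-8)² - 4·(16) = 0, so r = 4 is a repeated root.
Hence w_h = (C1 + C2*x)*exp(4*x).
Try w_p = A*exp(2*x). Substituting into the equation and dividing by exp(2*x) gives A = -5/4, so w_p = -5*exp(2*x)/4.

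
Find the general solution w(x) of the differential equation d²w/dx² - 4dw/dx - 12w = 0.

Characteristic equation r² - 4r - 12 = 0 factors as (r - 6)(r + 2) = 0, so r = 6, -2.
Hence w_h = C1*exp(6*x) + C2*exp(-2*x).

w = C1*exp(6*x) + C2*exp(-2*x)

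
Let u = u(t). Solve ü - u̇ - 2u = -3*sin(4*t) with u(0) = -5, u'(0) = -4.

u = -30*exp(-t)/17 - 16*exp(2*t)/5 - 3*cos(4*t)/85 + 27*sin(4*t)/170

Characteristic equation r² - r - 2 = 0 factors as (r + 1)(r - 2) = 0, so r = -1, 2.
Hence u_h = C1*exp(-t) + C2*exp(2*t).
Try u_p = A*cos(4*t) + B*sin(4*t). Substituting and equating the coefficients of cos(4t) and sin(4t) gives A = -3/85, B = 27/170, so u_p = -3*cos(4*t)/85 + 27*sin(4*t)/170.
General solution: u = -3*cos(4*t)/85 + 27*sin(4*t)/170 + C1*exp(-t) + C2*exp(2*t).
Apply the initial conditions: u(0) = -3/85 + C1 + C2 = -5 and u'(0) = 54/85 - C1 + 2*C2 = -4. Solving gives C1 = -30/17, C2 = -16/5.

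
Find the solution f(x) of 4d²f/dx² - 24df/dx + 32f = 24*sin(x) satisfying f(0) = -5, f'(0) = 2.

Divide through by 4: f'' - 6f' + 8f = 6*sin(x).
Characteristic equation r² - 6r + 8 = 0 factors as (r - 4)(r - 2) = 0, so r = 4, 2.
Hence f_h = C1*exp(4*x) + C2*exp(2*x).
Try f_p = A*cos(x) + B*sin(x). Substituting and equating the coefficients of cos(x) and sin(x) gives A = 36/85, B = 42/85, so f_p = 36*cos(x)/85 + 42*sin(x)/85.
General solution: f = 36*cos(x)/85 + 42*sin(x)/85 + C1*exp(4*x) + C2*exp(2*x).
Apply the initial conditions: f(0) = 36/85 + C1 + C2 = -5 and f'(0) = 42/85 + 2*C2 + 4*C1 = 2. Solving gives C1 = 105/17, C2 = -58/5.

f = -58*exp(2*x)/5 + 36*cos(x)/85 + 42*sin(x)/85 + 105*exp(4*x)/17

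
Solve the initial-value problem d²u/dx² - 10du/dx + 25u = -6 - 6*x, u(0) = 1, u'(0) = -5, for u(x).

u = -42/125 - 6*x/25 + 167*exp(5*x)/125 - 286*x*exp(5*x)/25

Characteristic equation r² - 10r + 25 = 0 has discriminant (-10)² - 4·(25) = 0, so r = 5 is a repeated root.
Hence u_h = (C1 + C2*x)*exp(5*x).
For the particular solution try u_p = A0 + A1*x. Substituting and matching coefficients of each power of x gives A0 = -42/125, A1 = -6/25, so u_p = -42/125 - 6*x/25.
General solution: u = -42/125 - 6*x/25 + C1*exp(5*x) + C2*x*exp(5*x).
Apply the initial conditions: u(0) = -42/125 + C1 = 1 and u'(0) = -6/25 + C2 + 5*C1 = -5. Solving gives C1 = 167/125, C2 = -286/25.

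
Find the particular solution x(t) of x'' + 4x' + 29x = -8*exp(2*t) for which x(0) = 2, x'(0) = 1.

x = -8*exp(2*t)/41 + 90*cos(5*t)*exp(-2*t)/41 + 237*exp(-2*t)*sin(5*t)/205

Characteristic equation r² + 4r + 29 = 0 has discriminant (4)² - 4·(29) = -100 < 0, so r = -2 ± 5i.
Hence x_h = C1*cos(5*t)*exp(-2*t) + C2*exp(-2*t)*sin(5*t).
Try x_p = A*exp(2*t). Substituting into the equation and dividing by exp(2*t) gives A = -8/41, so x_p = -8*exp(2*t)/41.
General solution: x = -8*exp(2*t)/41 + C1*cos(5*t)*exp(-2*t) + C2*exp(-2*t)*sin(5*t).
Apply the initial conditions: x(0) = -8/41 + C1 = 2 and x'(0) = -16/41 - 2*C1 + 5*C2 = 1. Solving gives C1 = 90/41, C2 = 237/205.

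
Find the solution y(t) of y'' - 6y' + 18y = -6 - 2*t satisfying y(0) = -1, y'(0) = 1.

Characteristic equation r² - 6r + 18 = 0 has discriminant (-6)² - 4·(18) = -36 < 0, so r = 3 ± 3i.
Hence y_h = C1*cos(3*t)*exp(3*t) + C2*exp(3*t)*sin(3*t).
For the particular solution try y_p = A0 + A1*t. Substituting and matching coefficients of each power of t gives A0 = -10/27, A1 = -1/9, so y_p = -10/27 - t/9.
General solution: y = -10/27 - t/9 + C1*cos(3*t)*exp(3*t) + C2*exp(3*t)*sin(3*t).
Apply the initial conditions: y(0) = -10/27 + C1 = -1 and y'(0) = -1/9 + 3*C1 + 3*C2 = 1. Solving gives C1 = -17/27, C2 = 1.

y = -10/27 - t/9 + exp(3*t)*sin(3*t) - 17*cos(3*t)*exp(3*t)/27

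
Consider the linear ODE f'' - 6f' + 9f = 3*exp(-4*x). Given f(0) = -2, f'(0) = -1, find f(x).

Characteristic equation r² - 6r + 9 = 0 has discriminant (-6)² - 4·(9) = 0, so r = 3 is a repeated root.
Hence f_h = (C1 + C2*x)*exp(3*x).
Try f_p = A*exp(-4*x). Substituting into the equation and dividing by exp(-4*x) gives A = 3/49, so f_p = 3*exp(-4*x)/49.
General solution: f = 3*exp(-4*x)/49 + C1*exp(3*x) + C2*x*exp(3*x).
Apply the initial conditions: f(0) = 3/49 + C1 = -2 and f'(0) = -12/49 + C2 + 3*C1 = -1. Solving gives C1 = -101/49, C2 = 38/7.

f = -101*exp(3*x)/49 + 3*exp(-4*x)/49 + 38*x*exp(3*x)/7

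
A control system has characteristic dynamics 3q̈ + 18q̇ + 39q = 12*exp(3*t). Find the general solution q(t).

Divide through by 3: q'' + 6q' + 13q = 4*exp(3*t).
Characteristic equation r² + 6r + 13 = 0 has discriminant (6)² - 4·(13) = -16 < 0, so r = -3 ± 2i.
Hence q_h = C1*cos(2*t)*exp(-3*t) + C2*exp(-3*t)*sin(2*t).
Try q_p = A*exp(3*t). Substituting into the equation and dividing by exp(3*t) gives A = 1/10, so q_p = exp(3*t)/10.

q = exp(3*t)/10 + C1*cos(2*t)*exp(-3*t) + C2*exp(-3*t)*sin(2*t)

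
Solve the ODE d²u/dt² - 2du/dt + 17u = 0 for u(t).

u = C1*cos(4*t)*exp(t) + C2*exp(t)*sin(4*t)

Characteristic equation r² - 2r + 17 = 0 has discriminant (-2)² - 4·(17) = -64 < 0, so r = 1 ± 4i.
Hence u_h = C1*cos(4*t)*exp(t) + C2*exp(t)*sin(4*t).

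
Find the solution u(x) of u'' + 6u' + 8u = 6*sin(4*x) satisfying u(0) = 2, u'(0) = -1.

u = -15*exp(-4*x)/8 - 9*cos(4*x)/40 - 3*sin(4*x)/40 + 41*exp(-2*x)/10

Characteristic equation r² + 6r + 8 = 0 factors as (r + 2)(r + 4) = 0, so r = -2, -4.
Hence u_h = C1*exp(-2*x) + C2*exp(-4*x).
Try u_p = A*cos(4*x) + B*sin(4*x). Substituting and equating the coefficients of cos(4x) and sin(4x) gives A = -9/40, B = -3/40, so u_p = -9*cos(4*x)/40 - 3*sin(4*x)/40.
General solution: u = -9*cos(4*x)/40 - 3*sin(4*x)/40 + C1*exp(-2*x) + C2*exp(-4*x).
Apply the initial conditions: u(0) = -9/40 + C1 + C2 = 2 and u'(0) = -3/10 - 4*C2 - 2*C1 = -1. Solving gives C1 = 41/10, C2 = -15/8.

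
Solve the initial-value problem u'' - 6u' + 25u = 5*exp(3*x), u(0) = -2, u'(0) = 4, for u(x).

u = 5*exp(3*x)/16 - 37*cos(4*x)*exp(3*x)/16 + 5*exp(3*x)*sin(4*x)/2

Characteristic equation r² - 6r + 25 = 0 has discriminant (-6)² - 4·(25) = -64 < 0, so r = 3 ± 4i.
Hence u_h = C1*cos(4*x)*exp(3*x) + C2*exp(3*x)*sin(4*x).
Try u_p = A*exp(3*x). Substituting into the equation and dividing by exp(3*x) gives A = 5/16, so u_p = 5*exp(3*x)/16.
General solution: u = 5*exp(3*x)/16 + C1*cos(4*x)*exp(3*x) + C2*exp(3*x)*sin(4*x).
Apply the initial conditions: u(0) = 5/16 + C1 = -2 and u'(0) = 15/16 + 3*C1 + 4*C2 = 4. Solving gives C1 = -37/16, C2 = 5/2.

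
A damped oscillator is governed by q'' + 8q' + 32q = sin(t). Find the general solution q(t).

q = -8*cos(t)/1025 + 31*sin(t)/1025 + C1*cos(4*t)*exp(-4*t) + C2*exp(-4*t)*sin(4*t)

Characteristic equation r² + 8r + 32 = 0 has discriminant (8)² - 4·(32) = -64 < 0, so r = -4 ± 4i.
Hence q_h = C1*cos(4*t)*exp(-4*t) + C2*exp(-4*t)*sin(4*t).
Try q_p = A*cos(t) + B*sin(t). Substituting and equating the coefficients of cos(t) and sin(t) gives A = -8/1025, B = 31/1025, so q_p = -8*cos(t)/1025 + 31*sin(t)/1025.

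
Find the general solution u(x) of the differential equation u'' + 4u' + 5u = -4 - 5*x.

Characteristic equation r² + 4r + 5 = 0 has discriminant (4)² - 4·(5) = -4 < 0, so r = -2 ± i.
Hence u_h = C1*cos(x)*exp(-2*x) + C2*exp(-2*x)*sin(x).
For the particular solution try u_p = A0 + A1*x. Substituting and matching coefficients of each power of x gives A0 = 0, A1 = -1, so u_p = -x.

u = -x + C1*cos(x)*exp(-2*x) + C2*exp(-2*x)*sin(x)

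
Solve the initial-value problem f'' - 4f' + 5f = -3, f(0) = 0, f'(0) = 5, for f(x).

f = -3/5 + 3*cos(x)*exp(2*x)/5 + 19*exp(2*x)*sin(x)/5

Characteristic equation r² - 4r + 5 = 0 has discriminant (-4)² - 4·(5) = -4 < 0, so r = 2 ± i.
Hence f_h = C1*cos(x)*exp(2*x) + C2*exp(2*x)*sin(x).
For the particular solution try f_p = A0. Substituting and matching coefficients of each power of x gives A0 = -3/5, so f_p = -3/5.
General solution: f = -3/5 + C1*cos(x)*exp(2*x) + C2*exp(2*x)*sin(x).
Apply the initial conditions: f(0) = -3/5 + C1 = 0 and f'(0) = C2 + 2*C1 = 5. Solving gives C1 = 3/5, C2 = 19/5.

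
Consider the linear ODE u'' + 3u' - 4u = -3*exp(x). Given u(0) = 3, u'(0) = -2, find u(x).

Characteristic equation r² + 3r - 4 = 0 factors as (r - 1)(r + 4) = 0, so r = 1, -4.
Hence u_h = C1*exp(x) + C2*exp(-4*x).
Since exp(x) solves the homogeneous equation (r = 1 is a root of multiplicity 1), multiply the trial by x. Try u_p = A*x*exp(x). Substituting into the equation and dividing by exp(x) gives A = -3/5, so u_p = -3*x*exp(x)/5.
General solution: u = C1*exp(x) + C2*exp(-4*x) - 3*x*exp(x)/5.
Apply the initial conditions: u(0) = C1 + C2 = 3 and u'(0) = -3/5 + C1 - 4*C2 = -2. Solving gives C1 = 53/25, C2 = 22/25.

u = 22*exp(-4*x)/25 + 53*exp(x)/25 - 3*x*exp(x)/5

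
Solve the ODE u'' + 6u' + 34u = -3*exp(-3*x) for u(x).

u = -3*exp(-3*x)/25 + C1*cos(5*x)*exp(-3*x) + C2*exp(-3*x)*sin(5*x)

Characteristic equation r² + 6r + 34 = 0 has discriminant (6)² - 4·(34) = -100 < 0, so r = -3 ± 5i.
Hence u_h = C1*cos(5*x)*exp(-3*x) + C2*exp(-3*x)*sin(5*x).
Try u_p = A*exp(-3*x). Substituting into the equation and dividing by exp(-3*x) gives A = -3/25, so u_p = -3*exp(-3*x)/25.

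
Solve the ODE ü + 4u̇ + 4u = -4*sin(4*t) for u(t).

Characteristic equation r² + 4r + 4 = 0 has discriminant (4)² - 4·(4) = 0, so r = -2 is a repeated root.
Hence u_h = (C1 + C2*t)*exp(-2*t).
Try u_p = A*cos(4*t) + B*sin(4*t). Substituting and equating the coefficients of cos(4t) and sin(4t) gives A = 4/25, B = 3/25, so u_p = 3*sin(4*t)/25 + 4*cos(4*t)/25.

u = 3*sin(4*t)/25 + 4*cos(4*t)/25 + C1*exp(-2*t) + C2*t*exp(-2*t)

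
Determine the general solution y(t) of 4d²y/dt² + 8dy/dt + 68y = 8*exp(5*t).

y = exp(5*t)/26 + C1*cos(4*t)*exp(-t) + C2*exp(-t)*sin(4*t)

Divide through by 4: y'' + 2y' + 17y = 2*exp(5*t).
Characteristic equation r² + 2r + 17 = 0 has discriminant (2)² - 4·(17) = -64 < 0, so r = -1 ± 4i.
Hence y_h = C1*cos(4*t)*exp(-t) + C2*exp(-t)*sin(4*t).
Try y_p = A*exp(5*t). Substituting into the equation and dividing by exp(5*t) gives A = 1/26, so y_p = exp(5*t)/26.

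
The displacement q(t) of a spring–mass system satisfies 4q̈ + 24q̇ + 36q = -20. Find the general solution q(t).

q = -5/9 + C1*exp(-3*t) + C2*t*exp(-3*t)

Divide through by 4: q'' + 6q' + 9q = -5.
Characteristic equation r² + 6r + 9 = 0 has discriminant (6)² - 4·(9) = 0, so r = -3 is a repeated root.
Hence q_h = (C1 + C2*t)*exp(-3*t).
For the particular solution try q_p = A0. Substituting and matching coefficients of each power of t gives A0 = -5/9, so q_p = -5/9.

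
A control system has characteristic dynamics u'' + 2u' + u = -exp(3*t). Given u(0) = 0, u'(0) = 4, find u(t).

Characteristic equation r² + 2r + 1 = 0 has discriminant (2)² - 4·(1) = 0, so r = -1 is a repeated root.
Hence u_h = (C1 + C2*t)*exp(-t).
Try u_p = A*exp(3*t). Substituting into the equation and dividing by exp(3*t) gives A = -1/16, so u_p = -exp(3*t)/16.
General solution: u = -exp(3*t)/16 + C1*exp(-t) + C2*t*exp(-t).
Apply the initial conditions: u(0) = -1/16 + C1 = 0 and u'(0) = -3/16 + C2 - C1 = 4. Solving gives C1 = 1/16, C2 = 17/4.

u = -exp(3*t)/16 + exp(-t)/16 + 17*t*exp(-t)/4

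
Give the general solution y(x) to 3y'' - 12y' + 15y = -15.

y = -1 + C1*cos(x)*exp(2*x) + C2*exp(2*x)*sin(x)

Divide through by 3: y'' - 4y' + 5y = -5.
Characteristic equation r² - 4r + 5 = 0 has discriminant (-4)² - 4·(5) = -4 < 0, so r = 2 ± i.
Hence y_h = C1*cos(x)*exp(2*x) + C2*exp(2*x)*sin(x).
For the particular solution try y_p = A0. Substituting and matching coefficients of each power of x gives A0 = -1, so y_p = -1.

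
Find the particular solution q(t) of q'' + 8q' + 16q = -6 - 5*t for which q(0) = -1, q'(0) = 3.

q = -7/32 - 25*exp(-4*t)/32 - 5*t/16 + 3*t*exp(-4*t)/16

Characteristic equation r² + 8r + 16 = 0 has discriminant (8)² - 4·(16) = 0, so r = -4 is a repeated root.
Hence q_h = (C1 + C2*t)*exp(-4*t).
For the particular solution try q_p = A0 + A1*t. Substituting and matching coefficients of each power of t gives A0 = -7/32, A1 = -5/16, so q_p = -7/32 - 5*t/16.
General solution: q = -7/32 - 5*t/16 + C1*exp(-4*t) + C2*t*exp(-4*t).
Apply the initial conditions: q(0) = -7/32 + C1 = -1 and q'(0) = -5/16 + C2 - 4*C1 = 3. Solving gives C1 = -25/32, C2 = 3/16.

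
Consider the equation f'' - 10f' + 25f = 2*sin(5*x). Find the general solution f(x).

Characteristic equation r² - 10r + 25 = 0 has discriminant (-10)² - 4·(25) = 0, so r = 5 is a repeated root.
Hence f_h = (C1 + C2*x)*exp(5*x).
Try f_p = A*cos(5*x) + B*sin(5*x). Substituting and equating the coefficients of cos(5x) and sin(5x) gives A = 1/25, B = 0, so f_p = cos(5*x)/25.

f = cos(5*x)/25 + C1*exp(5*x) + C2*x*exp(5*x)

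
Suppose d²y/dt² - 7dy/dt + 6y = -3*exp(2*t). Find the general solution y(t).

Characteristic equation r² - 7r + 6 = 0 factors as (r - 6)(r - 1) = 0, so r = 6, 1.
Hence y_h = C1*exp(6*t) + C2*exp(t).
Try y_p = A*exp(2*t). Substituting into the equation and dividing by exp(2*t) gives A = 3/4, so y_p = 3*exp(2*t)/4.

y = 3*exp(2*t)/4 + C1*exp(6*t) + C2*exp(t)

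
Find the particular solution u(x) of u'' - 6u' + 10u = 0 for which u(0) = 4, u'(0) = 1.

Characteristic equation r² - 6r + 10 = 0 has discriminant (-6)² - 4·(10) = -4 < 0, so r = 3 ± i.
Hence u_h = C1*cos(x)*exp(3*x) + C2*exp(3*x)*sin(x).
Apply the initial conditions: u(0) = C1 = 4 and u'(0) = C2 + 3*C1 = 1. Solving gives C1 = 4, C2 = -11.

u = -11*exp(3*x)*sin(x) + 4*cos(x)*exp(3*x)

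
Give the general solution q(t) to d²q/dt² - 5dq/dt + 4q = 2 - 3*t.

q = -7/16 - 3*t/4 + C1*exp(4*t) + C2*exp(t)

Characteristic equation r² - 5r + 4 = 0 factors as (r - 4)(r - 1) = 0, so r = 4, 1.
Hence q_h = C1*exp(4*t) + C2*exp(t).
For the particular solution try q_p = A0 + A1*t. Substituting and matching coefficients of each power of t gives A0 = -7/16, A1 = -3/4, so q_p = -7/16 - 3*t/4.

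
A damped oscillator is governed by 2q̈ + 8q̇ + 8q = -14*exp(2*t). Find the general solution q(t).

q = -7*exp(2*t)/16 + C1*exp(-2*t) + C2*t*exp(-2*t)

Divide through by 2: q'' + 4q' + 4q = -7*exp(2*t).
Characteristic equation r² + 4r + 4 = 0 has discriminant (4)² - 4·(4) = 0, so r = -2 is a repeated root.
Hence q_h = (C1 + C2*t)*exp(-2*t).
Try q_p = A*exp(2*t). Substituting into the equation and dividing by exp(2*t) gives A = -7/16, so q_p = -7*exp(2*t)/16.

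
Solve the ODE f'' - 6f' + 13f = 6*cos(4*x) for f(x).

Characteristic equation r² - 6r + 13 = 0 has discriminant (-6)² - 4·(13) = -16 < 0, so r = 3 ± 2i.
Hence f_h = C1*cos(2*x)*exp(3*x) + C2*exp(3*x)*sin(2*x).
Try f_p = A*cos(4*x) + B*sin(4*x). Substituting and equating the coefficients of cos(4x) and sin(4x) gives A = -2/65, B = -16/65, so f_p = -16*sin(4*x)/65 - 2*cos(4*x)/65.

f = -16*sin(4*x)/65 - 2*cos(4*x)/65 + C1*cos(2*x)*exp(3*x) + C2*exp(3*x)*sin(2*x)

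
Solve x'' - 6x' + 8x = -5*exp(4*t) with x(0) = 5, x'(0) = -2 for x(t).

x = -19*exp(4*t)/4 + 39*exp(2*t)/4 - 5*t*exp(4*t)/2

Characteristic equation r² - 6r + 8 = 0 factors as (r - 2)(r - 4) = 0, so r = 2, 4.
Hence x_h = C1*exp(2*t) + C2*exp(4*t).
Since exp(4*t) solves the homogeneous equation (r = 4 is a root of multiplicity 1), multiply the trial by t. Try x_p = A*t*exp(4*t). Substituting into the equation and dividing by exp(4*t) gives A = -5/2, so x_p = -5*t*exp(4*t)/2.
General solution: x = C1*exp(2*t) + C2*exp(4*t) - 5*t*exp(4*t)/2.
Apply the initial conditions: x(0) = C1 + C2 = 5 and x'(0) = -5/2 + 2*C1 + 4*C2 = -2. Solving gives C1 = 39/4, C2 = -19/4.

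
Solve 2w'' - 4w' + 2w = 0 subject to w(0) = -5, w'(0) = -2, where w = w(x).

w = -5*exp(x) + 3*x*exp(x)

Divide through by 2: w'' - 2w' + w = 0.
Characteristic equation r² - 2r + 1 = 0 has discriminant (-2)² - 4·(1) = 0, so r = 1 is a repeated root.
Hence w_h = (C1 + C2*x)*exp(x).
Apply the initial conditions: w(0) = C1 = -5 and w'(0) = C1 + C2 = -2. Solving gives C1 = -5, C2 = 3.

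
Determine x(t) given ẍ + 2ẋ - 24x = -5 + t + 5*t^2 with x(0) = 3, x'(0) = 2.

x = 319/1728 - 11*t/144 - 5*t**2/24 + 124*exp(-6*t)/135 + 607*exp(4*t)/320

Characteristic equation r² + 2r - 24 = 0 factors as (r - 4)(r + 6) = 0, so r = 4, -6.
Hence x_h = C1*exp(4*t) + C2*exp(-6*t).
For the particular solution try x_p = A0 + A1*t + A2*t^2. Substituting and matching coefficients of each power of t gives A0 = 319/1728, A1 = -11/144, A2 = -5/24, so x_p = 319/1728 - 11*t/144 - 5*t^2/24.
General solution: x = 319/1728 - 11*t/144 - 5*t^2/24 + C1*exp(4*t) + C2*exp(-6*t).
Apply the initial conditions: x(0) = 319/1728 + C1 + C2 = 3 and x'(0) = -11/144 - 6*C2 + 4*C1 = 2. Solving gives C1 = 607/320, C2 = 124/135.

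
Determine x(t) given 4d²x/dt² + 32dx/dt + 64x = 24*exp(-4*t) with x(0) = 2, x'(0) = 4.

x = 2*exp(-4*t) + 3*t**2*exp(-4*t) + 12*t*exp(-4*t)

Divide through by 4: x'' + 8x' + 16x = 6*exp(-4*t).
Characteristic equation r² + 8r + 16 = 0 has discriminant (8)² - 4·(16) = 0, so r = -4 is a repeated root.
Hence x_h = (C1 + C2*t)*exp(-4*t).
Since exp(-4*t) solves the homogeneous equation (r = -4 is a root of multiplicity 2), multiply the trial by t^2. Try x_p = A*t^2*exp(-4*t). Substituting into the equation and dividing by exp(-4*t) gives A = 3, so x_p = 3*t^2*exp(-4*t).
General solution: x = C1*exp(-4*t) + 3*t^2*exp(-4*t) + C2*t*exp(-4*t).
Apply the initial conditions: x(0) = C1 = 2 and x'(0) = C2 - 4*C1 = 4. Solving gives C1 = 2, C2 = 12.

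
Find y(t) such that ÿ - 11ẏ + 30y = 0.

y = C1*exp(6*t) + C2*exp(5*t)

Characteristic equation r² - 11r + 30 = 0 factors as (r - 6)(r - 5) = 0, so r = 6, 5.
Hence y_h = C1*exp(6*t) + C2*exp(5*t).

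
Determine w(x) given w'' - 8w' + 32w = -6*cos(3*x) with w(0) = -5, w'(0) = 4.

w = -138*cos(3*x)/1105 + 144*sin(3*x)/1105 - 5387*cos(4*x)*exp(4*x)/1105 + 6384*exp(4*x)*sin(4*x)/1105

Characteristic equation r² - 8r + 32 = 0 has discriminant (-8)² - 4·(32) = -64 < 0, so r = 4 ± 4i.
Hence w_h = C1*cos(4*x)*exp(4*x) + C2*exp(4*x)*sin(4*x).
Try w_p = A*cos(3*x) + B*sin(3*x). Substituting and equating the coefficients of cos(3x) and sin(3x) gives A = -138/1105, B = 144/1105, so w_p = -138*cos(3*x)/1105 + 144*sin(3*x)/1105.
General solution: w = -138*cos(3*x)/1105 + 144*sin(3*x)/1105 + C1*cos(4*x)*exp(4*x) + C2*exp(4*x)*sin(4*x).
Apply the initial conditions: w(0) = -138/1105 + C1 = -5 and w'(0) = 432/1105 + 4*C1 + 4*C2 = 4. Solving gives C1 = -5387/1105, C2 = 6384/1105.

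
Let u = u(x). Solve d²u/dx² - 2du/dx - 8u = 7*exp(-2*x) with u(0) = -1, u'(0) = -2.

Characteristic equation r² - 2r - 8 = 0 factors as (r - 4)(r + 2) = 0, so r = 4, -2.
Hence u_h = C1*exp(4*x) + C2*exp(-2*x).
Since exp(-2*x) solves the homogeneous equation (r = -2 is a root of multiplicity 1), multiply the trial by x. Try u_p = A*x*exp(-2*x). Substituting into the equation and dividing by exp(-2*x) gives A = -7/6, so u_p = -7*x*exp(-2*x)/6.
General solution: u = C1*exp(4*x) + C2*exp(-2*x) - 7*x*exp(-2*x)/6.
Apply the initial conditions: u(0) = C1 + C2 = -1 and u'(0) = -7/6 - 2*C2 + 4*C1 = -2. Solving gives C1 = -17/36, C2 = -19/36.

u = -19*exp(-2*x)/36 - 17*exp(4*x)/36 - 7*x*exp(-2*x)/6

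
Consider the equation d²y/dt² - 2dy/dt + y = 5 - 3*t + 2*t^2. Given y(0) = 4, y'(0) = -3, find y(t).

y = 11 - 7*exp(t) + 2*t**2 + 5*t - t*exp(t)

Characteristic equation r² - 2r + 1 = 0 has discriminant (-2)² - 4·(1) = 0, so r = 1 is a repeated root.
Hence y_h = (C1 + C2*t)*exp(t).
For the particular solution try y_p = A0 + A1*t + A2*t^2. Substituting and matching coefficients of each power of t gives A0 = 11, A1 = 5, A2 = 2, so y_p = 11 + 2*t^2 + 5*t.
General solution: y = 11 + 2*t^2 + 5*t + C1*exp(t) + C2*t*exp(t).
Apply the initial conditions: y(0) = 11 + C1 = 4 and y'(0) = 5 + C1 + C2 = -3. Solving gives C1 = -7, C2 = -1.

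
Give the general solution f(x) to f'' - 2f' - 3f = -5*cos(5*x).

Characteristic equation r² - 2r - 3 = 0 factors as (r + 1)(r - 3) = 0, so r = -1, 3.
Hence f_h = C1*exp(-x) + C2*exp(3*x).
Try f_p = A*cos(5*x) + B*sin(5*x). Substituting and equating the coefficients of cos(5x) and sin(5x) gives A = 35/221, B = 25/442, so f_p = 25*sin(5*x)/442 + 35*cos(5*x)/221.

f = 25*sin(5*x)/442 + 35*cos(5*x)/221 + C1*exp(-x) + C2*exp(3*x)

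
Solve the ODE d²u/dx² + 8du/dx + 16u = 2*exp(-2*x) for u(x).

u = exp(-2*x)/2 + C1*exp(-4*x) + C2*x*exp(-4*x)

Characteristic equation r² + 8r + 16 = 0 has discriminant (8)² - 4·(16) = 0, so r = -4 is a repeated root.
Hence u_h = (C1 + C2*x)*exp(-4*x).
Try u_p = A*exp(-2*x). Substituting into the equation and dividing by exp(-2*x) gives A = 1/2, so u_p = exp(-2*x)/2.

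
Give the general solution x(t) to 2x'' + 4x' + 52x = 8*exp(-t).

Divide through by 2: x'' + 2x' + 26x = 4*exp(-t).
Characteristic equation r² + 2r + 26 = 0 has discriminant (2)² - 4·(26) = -100 < 0, so r = -1 ± 5i.
Hence x_h = C1*cos(5*t)*exp(-t) + C2*exp(-t)*sin(5*t).
Try x_p = A*exp(-t). Substituting into the equation and dividing by exp(-t) gives A = 4/25, so x_p = 4*exp(-t)/25.

x = 4*exp(-t)/25 + C1*cos(5*t)*exp(-t) + C2*exp(-t)*sin(5*t)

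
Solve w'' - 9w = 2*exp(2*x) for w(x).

w = -2*exp(2*x)/5 + C1*exp(3*x) + C2*exp(-3*x)

Characteristic equation r² - 9 = 0 factors as (r - 3)(r + 3) = 0, so r = 3, -3.
Hence w_h = C1*exp(3*x) + C2*exp(-3*x).
Try w_p = A*exp(2*x). Substituting into the equation and dividing by exp(2*x) gives A = -2/5, so w_p = -2*exp(2*x)/5.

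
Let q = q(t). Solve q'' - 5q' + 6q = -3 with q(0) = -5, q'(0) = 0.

Characteristic equation r² - 5r + 6 = 0 factors as (r - 3)(r - 2) = 0, so r = 3, 2.
Hence q_h = C1*exp(3*t) + C2*exp(2*t).
For the particular solution try q_p = A0. Substituting and matching coefficients of each power of t gives A0 = -1/2, so q_p = -1/2.
General solution: q = -1/2 + C1*exp(3*t) + C2*exp(2*t).
Apply the initial conditions: q(0) = -1/2 + C1 + C2 = -5 and q'(0) = 2*C2 + 3*C1 = 0. Solving gives C1 = 9, C2 = -27/2.

q = -1/2 + 9*exp(3*t) - 27*exp(2*t)/2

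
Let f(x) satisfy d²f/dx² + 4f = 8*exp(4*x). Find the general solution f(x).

Characteristic equation r² + 4 = 0 has discriminant (0)² - 4·(4) = -16 < 0, so r = ± 2i.
Hence f_h = C1*cos(2*x) + C2*sin(2*x).
Try f_p = A*exp(4*x). Substituting into the equation and dividing by exp(4*x) gives A = 2/5, so f_p = 2*exp(4*x)/5.

f = 2*exp(4*x)/5 + C1*cos(2*x) + C2*sin(2*x)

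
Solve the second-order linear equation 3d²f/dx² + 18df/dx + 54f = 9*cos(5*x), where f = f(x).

Divide through by 3: f'' + 6f' + 18f = 3*cos(5*x).
Characteristic equation r² + 6r + 18 = 0 has discriminant (6)² - 4·(18) = -36 < 0, so r = -3 ± 3i.
Hence f_h = C1*cos(3*x)*exp(-3*x) + C2*exp(-3*x)*sin(3*x).
Try f_p = A*cos(5*x) + B*sin(5*x). Substituting and equating the coefficients of cos(5x) and sin(5x) gives A = -21/949, B = 90/949, so f_p = -21*cos(5*x)/949 + 90*sin(5*x)/949.

f = -21*cos(5*x)/949 + 90*sin(5*x)/949 + C1*cos(3*x)*exp(-3*x) + C2*exp(-3*x)*sin(3*x)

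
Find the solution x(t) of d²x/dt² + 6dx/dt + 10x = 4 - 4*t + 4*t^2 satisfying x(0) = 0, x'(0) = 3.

x = 106/125 - 22*t/25 + 2*t**2/5 - 106*cos(t)*exp(-3*t)/125 + 167*exp(-3*t)*sin(t)/125

Characteristic equation r² + 6r + 10 = 0 has discriminant (6)² - 4·(10) = -4 < 0, so r = -3 ± i.
Hence x_h = C1*cos(t)*exp(-3*t) + C2*exp(-3*t)*sin(t).
For the particular solution try x_p = A0 + A1*t + A2*t^2. Substituting and matching coefficients of each power of t gives A0 = 106/125, A1 = -22/25, A2 = 2/5, so x_p = 106/125 - 22*t/25 + 2*t^2/5.
General solution: x = 106/125 - 22*t/25 + 2*t^2/5 + C1*cos(t)*exp(-3*t) + C2*exp(-3*t)*sin(t).
Apply the initial conditions: x(0) = 106/125 + C1 = 0 and x'(0) = -22/25 + C2 - 3*C1 = 3. Solving gives C1 = -106/125, C2 = 167/125.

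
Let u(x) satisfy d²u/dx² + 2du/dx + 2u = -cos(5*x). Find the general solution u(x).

u = -10*sin(5*x)/629 + 23*cos(5*x)/629 + C1*cos(x)*exp(-x) + C2*exp(-x)*sin(x)

Characteristic equation r² + 2r + 2 = 0 has discriminant (2)² - 4·(2) = -4 < 0, so r = -1 ± i.
Hence u_h = C1*cos(x)*exp(-x) + C2*exp(-x)*sin(x).
Try u_p = A*cos(5*x) + B*sin(5*x). Substituting and equating the coefficients of cos(5x) and sin(5x) gives A = 23/629, B = -10/629, so u_p = -10*sin(5*x)/629 + 23*cos(5*x)/629.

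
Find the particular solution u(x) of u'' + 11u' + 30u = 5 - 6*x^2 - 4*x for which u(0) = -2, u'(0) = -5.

u = 197/1125 - 2258*exp(-5*x)/125 - x**2/5 + x/75 + 143*exp(-6*x)/9

Characteristic equation r² + 11r + 30 = 0 factors as (r + 6)(r + 5) = 0, so r = -6, -5.
Hence u_h = C1*exp(-6*x) + C2*exp(-5*x).
For the particular solution try u_p = A0 + A1*x + A2*x^2. Substituting and matching coefficients of each power of x gives A0 = 197/1125, A1 = 1/75, A2 = -1/5, so u_p = 197/1125 - x^2/5 + x/75.
General solution: u = 197/1125 - x^2/5 + x/75 + C1*exp(-6*x) + C2*exp(-5*x).
Apply the initial conditions: u(0) = 197/1125 + C1 + C2 = -2 and u'(0) = 1/75 - 6*C1 - 5*C2 = -5. Solving gives C1 = 143/9, C2 = -2258/125.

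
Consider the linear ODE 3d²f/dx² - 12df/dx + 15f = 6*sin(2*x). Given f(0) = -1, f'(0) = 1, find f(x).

Divide through by 3: f'' - 4f' + 5f = 2*sin(2*x).
Characteristic equation r² - 4r + 5 = 0 has discriminant (-4)² - 4·(5) = -4 < 0, so r = 2 ± i.
Hence f_h = C1*cos(x)*exp(2*x) + C2*exp(2*x)*sin(x).
Try f_p = A*cos(2*x) + B*sin(2*x). Substituting and equating the coefficients of cos(2x) and sin(2x) gives A = 16/65, B = 2/65, so f_p = 2*sin(2*x)/65 + 16*cos(2*x)/65.
General solution: f = 2*sin(2*x)/65 + 16*cos(2*x)/65 + C1*cos(x)*exp(2*x) + C2*exp(2*x)*sin(x).
Apply the initial conditions: f(0) = 16/65 + C1 = -1 and f'(0) = 4/65 + C2 + 2*C1 = 1. Solving gives C1 = -81/65, C2 = 223/65.

f = 2*sin(2*x)/65 + 16*cos(2*x)/65 - 81*cos(x)*exp(2*x)/65 + 223*exp(2*x)*sin(x)/65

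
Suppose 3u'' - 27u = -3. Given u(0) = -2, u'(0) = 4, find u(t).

Divide through by 3: u'' - 9u = -1.
Characteristic equation r² - 9 = 0 factors as (r + 3)(r - 3) = 0, so r = -3, 3.
Hence u_h = C1*exp(-3*t) + C2*exp(3*t).
For the particular solution try u_p = A0. Substituting and matching coefficients of each power of t gives A0 = 1/9, so u_p = 1/9.
General solution: u = 1/9 + C1*exp(-3*t) + C2*exp(3*t).
Apply the initial conditions: u(0) = 1/9 + C1 + C2 = -2 and u'(0) = -3*C1 + 3*C2 = 4. Solving gives C1 = -31/18, C2 = -7/18.

u = 1/9 - 31*exp(-3*t)/18 - 7*exp(3*t)/18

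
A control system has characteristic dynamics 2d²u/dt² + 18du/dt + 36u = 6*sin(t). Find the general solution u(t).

Divide through by 2: u'' + 9u' + 18u = 3*sin(t).
Characteristic equation r² + 9r + 18 = 0 factors as (r + 3)(r + 6) = 0, so r = -3, -6.
Hence u_h = C1*exp(-3*t) + C2*exp(-6*t).
Try u_p = A*cos(t) + B*sin(t). Substituting and equating the coefficients of cos(t) and sin(t) gives A = -27/370, B = 51/370, so u_p = -27*cos(t)/370 + 51*sin(t)/370.

u = -27*cos(t)/370 + 51*sin(t)/370 + C1*exp(-3*t) + C2*exp(-6*t)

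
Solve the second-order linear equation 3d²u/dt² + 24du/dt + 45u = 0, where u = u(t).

Divide through by 3: u'' + 8u' + 15u = 0.
Characteristic equation r² + 8r + 15 = 0 factors as (r + 3)(r + 5) = 0, so r = -3, -5.
Hence u_h = C1*exp(-3*t) + C2*exp(-5*t).

u = C1*exp(-3*t) + C2*exp(-5*t)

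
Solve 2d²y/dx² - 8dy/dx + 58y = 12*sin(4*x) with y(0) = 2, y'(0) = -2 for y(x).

Divide through by 2: y'' - 4y' + 29y = 6*sin(4*x).
Characteristic equation r² - 4r + 29 = 0 has discriminant (-4)² - 4·(29) = -100 < 0, so r = 2 ± 5i.
Hence y_h = C1*cos(5*x)*exp(2*x) + C2*exp(2*x)*sin(5*x).
Try y_p = A*cos(4*x) + B*sin(4*x). Substituting and equating the coefficients of cos(4x) and sin(4x) gives A = 96/425, B = 78/425, so y_p = 78*sin(4*x)/425 + 96*cos(4*x)/425.
General solution: y = 78*sin(4*x)/425 + 96*cos(4*x)/425 + C1*cos(5*x)*exp(2*x) + C2*exp(2*x)*sin(5*x).
Apply the initial conditions: y(0) = 96/425 + C1 = 2 and y'(0) = 312/425 + 2*C1 + 5*C2 = -2. Solving gives C1 = 754/425, C2 = -534/425.

y = 78*sin(4*x)/425 + 96*cos(4*x)/425 - 534*exp(2*x)*sin(5*x)/425 + 754*cos(5*x)*exp(2*x)/425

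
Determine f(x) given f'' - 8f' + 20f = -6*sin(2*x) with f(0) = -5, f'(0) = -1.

Characteristic equation r² - 8r + 20 = 0 has discriminant (-8)² - 4·(20) = -16 < 0, so r = 4 ± 2i.
Hence f_h = C1*cos(2*x)*exp(4*x) + C2*exp(4*x)*sin(2*x).
Try f_p = A*cos(2*x) + B*sin(2*x). Substituting and equating the coefficients of cos(2x) and sin(2x) gives A = -3/16, B = -3/16, so f_p = -3*cos(2*x)/16 - 3*sin(2*x)/16.
General solution: f = -3*cos(2*x)/16 - 3*sin(2*x)/16 + C1*cos(2*x)*exp(4*x) + C2*exp(4*x)*sin(2*x).
Apply the initial conditions: f(0) = -3/16 + C1 = -5 and f'(0) = -3/8 + 2*C2 + 4*C1 = -1. Solving gives C1 = -77/16, C2 = 149/16.

f = -3*cos(2*x)/16 - 3*sin(2*x)/16 - 77*cos(2*x)*exp(4*x)/16 + 149*exp(4*x)*sin(2*x)/16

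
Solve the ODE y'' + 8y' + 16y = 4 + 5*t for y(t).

Characteristic equation r² + 8r + 16 = 0 has discriminant (8)² - 4·(16) = 0, so r = -4 is a repeated root.
Hence y_h = (C1 + C2*t)*exp(-4*t).
For the particular solution try y_p = A0 + A1*t. Substituting and matching coefficients of each power of t gives A0 = 3/32, A1 = 5/16, so y_p = 3/32 + 5*t/16.

y = 3/32 + 5*t/16 + C1*exp(-4*t) + C2*t*exp(-4*t)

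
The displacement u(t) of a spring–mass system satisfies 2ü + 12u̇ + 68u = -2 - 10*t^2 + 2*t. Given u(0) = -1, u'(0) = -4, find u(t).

Divide through by 2: u'' + 6u' + 34u = -1 + t - 5*t^2.
Characteristic equation r² + 6r + 34 = 0 has discriminant (6)² - 4·(34) = -100 < 0, so r = -3 ± 5i.
Hence u_h = C1*cos(5*t)*exp(-3*t) + C2*exp(-3*t)*sin(5*t).
For the particular solution try u_p = A0 + A1*t + A2*t^2. Substituting and matching coefficients of each power of t gives A0 = -345/9826, A1 = 47/578, A2 = -5/34, so u_p = -345/9826 - 5*t^2/34 + 47*t/578.
General solution: u = -345/9826 - 5*t^2/34 + 47*t/578 + C1*cos(5*t)*exp(-3*t) + C2*exp(-3*t)*sin(5*t).
Apply the initial conditions: u(0) = -345/9826 + C1 = -1 and u'(0) = 47/578 - 3*C1 + 5*C2 = -4. Solving gives C1 = -9481/9826, C2 = -34273/24565.

u = -345/9826 - 5*t**2/34 + 47*t/578 - 34273*exp(-3*t)*sin(5*t)/24565 - 9481*cos(5*t)*exp(-3*t)/9826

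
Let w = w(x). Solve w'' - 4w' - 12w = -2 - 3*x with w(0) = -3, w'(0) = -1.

Characteristic equation r² - 4r - 12 = 0 factors as (r - 6)(r + 2) = 0, so r = 6, -2.
Hence w_h = C1*exp(6*x) + C2*exp(-2*x).
For the particular solution try w_p = A0 + A1*x. Substituting and matching coefficients of each power of x gives A0 = 1/12, A1 = 1/4, so w_p = 1/12 + x/4.
General solution: w = 1/12 + x/4 + C1*exp(6*x) + C2*exp(-2*x).
Apply the initial conditions: w(0) = 1/12 + C1 + C2 = -3 and w'(0) = 1/4 - 2*C2 + 6*C1 = -1. Solving gives C1 = -89/96, C2 = -69/32.

w = 1/12 - 89*exp(6*x)/96 - 69*exp(-2*x)/32 + x/4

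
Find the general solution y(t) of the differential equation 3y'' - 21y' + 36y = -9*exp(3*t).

y = C1*exp(4*t) + C2*exp(3*t) + 3*t*exp(3*t)

Divide through by 3: y'' - 7y' + 12y = -3*exp(3*t).
Characteristic equation r² - 7r + 12 = 0 factors as (r - 4)(r - 3) = 0, so r = 4, 3.
Hence y_h = C1*exp(4*t) + C2*exp(3*t).
Since exp(3*t) solves the homogeneous equation (r = 3 is a root of multiplicity 1), multiply the trial by t. Try y_p = A*t*exp(3*t). Substituting into the equation and dividing by exp(3*t) gives A = 3, so y_p = 3*t*exp(3*t).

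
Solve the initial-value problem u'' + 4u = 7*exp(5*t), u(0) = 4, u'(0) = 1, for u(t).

Characteristic equation r² + 4 = 0 has discriminant (0)² - 4·(4) = -16 < 0, so r = ± 2i.
Hence u_h = C1*cos(2*t) + C2*sin(2*t).
Try u_p = A*exp(5*t). Substituting into the equation and dividing by exp(5*t) gives A = 7/29, so u_p = 7*exp(5*t)/29.
General solution: u = 7*exp(5*t)/29 + C1*cos(2*t) + C2*sin(2*t).
Apply the initial conditions: u(0) = 7/29 + C1 = 4 and u'(0) = 35/29 + 2*C2 = 1. Solving gives C1 = 109/29, C2 = -3/29.

u = -3*sin(2*t)/29 + 7*exp(5*t)/29 + 109*cos(2*t)/29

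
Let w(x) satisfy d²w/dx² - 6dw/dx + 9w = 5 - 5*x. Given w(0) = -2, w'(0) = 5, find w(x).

Characteristic equation r² - 6r + 9 = 0 has discriminant (-6)² - 4·(9) = 0, so r = 3 is a repeated root.
Hence w_h = (C1 + C2*x)*exp(3*x).
For the particular solution try w_p = A0 + A1*x. Substituting and matching coefficients of each power of x gives A0 = 5/27, A1 = -5/9, so w_p = 5/27 - 5*x/9.
General solution: w = 5/27 - 5*x/9 + C1*exp(3*x) + C2*x*exp(3*x).
Apply the initial conditions: w(0) = 5/27 + C1 = -2 and w'(0) = -5/9 + C2 + 3*C1 = 5. Solving gives C1 = -59/27, C2 = 109/9.

w = 5/27 - 59*exp(3*x)/27 - 5*x/9 + 109*x*exp(3*x)/9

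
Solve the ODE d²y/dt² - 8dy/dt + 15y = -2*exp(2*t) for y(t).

y = -2*exp(2*t)/3 + C1*exp(3*t) + C2*exp(5*t)

Characteristic equation r² - 8r + 15 = 0 factors as (r - 3)(r - 5) = 0, so r = 3, 5.
Hence y_h = C1*exp(3*t) + C2*exp(5*t).
Try y_p = A*exp(2*t). Substituting into the equation and dividing by exp(2*t) gives A = -2/3, so y_p = -2*exp(2*t)/3.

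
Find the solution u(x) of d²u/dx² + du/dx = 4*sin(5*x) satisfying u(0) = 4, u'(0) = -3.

Characteristic equation r² + r = 0 factors as (r + 1)r = 0, so r = -1, 0.
Hence u_h = C1*exp(-x) + C2.
Try u_p = A*cos(5*x) + B*sin(5*x). Substituting and equating the coefficients of cos(5x) and sin(5x) gives A = -2/65, B = -2/13, so u_p = -2*sin(5*x)/13 - 2*cos(5*x)/65.
General solution: u = C2 - 2*sin(5*x)/13 - 2*cos(5*x)/65 + C1*exp(-x).
Apply the initial conditions: u(0) = -2/65 + C1 + C2 = 4 and u'(0) = -10/13 - C1 = -3. Solving gives C1 = 29/13, C2 = 9/5.

u = 9/5 - 2*sin(5*x)/13 - 2*cos(5*x)/65 + 29*exp(-x)/13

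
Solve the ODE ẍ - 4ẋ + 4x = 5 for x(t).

Characteristic equation r² - 4r + 4 = 0 has discriminant (-4)² - 4·(4) = 0, so r = 2 is a repeated root.
Hence x_h = (C1 + C2*t)*exp(2*t).
For the particular solution try x_p = A0. Substituting and matching coefficients of each power of t gives A0 = 5/4, so x_p = 5/4.

x = 5/4 + C1*exp(2*t) + C2*t*exp(2*t)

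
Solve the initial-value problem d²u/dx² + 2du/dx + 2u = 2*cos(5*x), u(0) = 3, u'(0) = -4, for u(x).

Characteristic equation r² + 2r + 2 = 0 has discriminant (2)² - 4·(2) = -4 < 0, so r = -1 ± i.
Hence u_h = C1*cos(x)*exp(-x) + C2*exp(-x)*sin(x).
Try u_p = A*cos(5*x) + B*sin(5*x). Substituting and equating the coefficients of cos(5x) and sin(5x) gives A = -46/629, B = 20/629, so u_p = -46*cos(5*x)/629 + 20*sin(5*x)/629.
General solution: u = -46*cos(5*x)/629 + 20*sin(5*x)/629 + C1*cos(x)*exp(-x) + C2*exp(-x)*sin(x).
Apply the initial conditions: u(0) = -46/629 + C1 = 3 and u'(0) = 100/629 + C2 - C1 = -4. Solving gives C1 = 1933/629, C2 = -683/629.

u = -46*cos(5*x)/629 + 20*sin(5*x)/629 - 683*exp(-x)*sin(x)/629 + 1933*cos(x)*exp(-x)/629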